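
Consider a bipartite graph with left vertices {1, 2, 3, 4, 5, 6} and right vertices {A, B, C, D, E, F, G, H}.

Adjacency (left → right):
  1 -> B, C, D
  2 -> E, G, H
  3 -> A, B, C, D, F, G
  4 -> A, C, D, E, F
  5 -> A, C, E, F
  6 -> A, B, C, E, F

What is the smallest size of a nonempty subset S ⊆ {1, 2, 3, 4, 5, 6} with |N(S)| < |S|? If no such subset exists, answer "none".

none

A matching saturating every left vertex exists, for instance 1→B, 2→E, 3→G, 4→F, 5→C, 6→A.
By Hall's marriage theorem, this means |N(S)| ≥ |S| for every subset S, so no violating subset exists.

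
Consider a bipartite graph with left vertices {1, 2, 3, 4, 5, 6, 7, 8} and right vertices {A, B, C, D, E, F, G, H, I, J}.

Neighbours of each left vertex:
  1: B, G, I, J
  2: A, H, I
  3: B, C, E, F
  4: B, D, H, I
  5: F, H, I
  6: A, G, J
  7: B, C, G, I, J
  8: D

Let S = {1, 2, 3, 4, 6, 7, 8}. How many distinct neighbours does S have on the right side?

The union of neighbours of {1, 2, 3, 4, 6, 7, 8} is {A, B, C, D, E, F, G, H, I, J}, which has 10 elements.
Since |N(S)| = 10 ≥ |S| = 7, Hall's condition holds for this subset.

10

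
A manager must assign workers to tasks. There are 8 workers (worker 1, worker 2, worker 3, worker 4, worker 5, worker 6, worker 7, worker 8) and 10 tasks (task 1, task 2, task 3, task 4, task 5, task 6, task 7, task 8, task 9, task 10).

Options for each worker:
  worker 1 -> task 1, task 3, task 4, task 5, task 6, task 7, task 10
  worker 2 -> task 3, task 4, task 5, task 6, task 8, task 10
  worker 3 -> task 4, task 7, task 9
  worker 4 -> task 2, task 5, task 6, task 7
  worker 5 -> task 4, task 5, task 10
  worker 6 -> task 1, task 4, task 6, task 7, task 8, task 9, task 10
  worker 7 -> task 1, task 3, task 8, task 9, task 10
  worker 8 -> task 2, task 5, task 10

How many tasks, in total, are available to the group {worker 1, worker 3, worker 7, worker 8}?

10

The union of neighbours of {worker 1, worker 3, worker 7, worker 8} is {task 1, task 2, task 3, task 4, task 5, task 6, task 7, task 8, task 9, task 10}, which has 10 elements.
Since |N(S)| = 10 ≥ |S| = 4, Hall's condition holds for this subset.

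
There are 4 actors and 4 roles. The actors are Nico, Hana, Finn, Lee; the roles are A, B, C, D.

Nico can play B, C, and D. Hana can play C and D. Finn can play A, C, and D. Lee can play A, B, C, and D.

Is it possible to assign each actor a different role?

Yes

For example, pair Nico-C, Hana-D, Finn-A, Lee-B.
All 4 actors are covered.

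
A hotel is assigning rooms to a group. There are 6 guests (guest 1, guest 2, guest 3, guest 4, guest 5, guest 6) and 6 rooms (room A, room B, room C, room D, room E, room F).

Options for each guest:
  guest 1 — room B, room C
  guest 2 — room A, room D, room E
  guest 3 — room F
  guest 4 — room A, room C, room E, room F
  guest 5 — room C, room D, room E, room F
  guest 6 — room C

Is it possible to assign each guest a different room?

A valid assignment of size 6: guest 1–room B, guest 2–room A, guest 3–room F, guest 4–room E, guest 5–room D, guest 6–room C.
All 6 guests are covered.

Yes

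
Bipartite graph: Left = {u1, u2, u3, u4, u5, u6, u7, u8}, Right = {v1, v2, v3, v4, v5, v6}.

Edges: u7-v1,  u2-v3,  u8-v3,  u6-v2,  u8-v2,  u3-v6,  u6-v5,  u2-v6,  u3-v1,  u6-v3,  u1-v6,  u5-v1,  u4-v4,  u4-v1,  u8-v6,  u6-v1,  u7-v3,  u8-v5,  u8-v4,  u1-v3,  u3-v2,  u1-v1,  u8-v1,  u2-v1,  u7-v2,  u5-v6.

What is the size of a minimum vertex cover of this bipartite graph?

6

A maximum matching has 6 edges (e.g. u1–v1, u2–v3, u3–v2, u4–v4, u5–v6, u6–v5).
By König's theorem the minimum vertex cover has the same size. One such cover is {v1, v2, v3, v4, v5, v6}.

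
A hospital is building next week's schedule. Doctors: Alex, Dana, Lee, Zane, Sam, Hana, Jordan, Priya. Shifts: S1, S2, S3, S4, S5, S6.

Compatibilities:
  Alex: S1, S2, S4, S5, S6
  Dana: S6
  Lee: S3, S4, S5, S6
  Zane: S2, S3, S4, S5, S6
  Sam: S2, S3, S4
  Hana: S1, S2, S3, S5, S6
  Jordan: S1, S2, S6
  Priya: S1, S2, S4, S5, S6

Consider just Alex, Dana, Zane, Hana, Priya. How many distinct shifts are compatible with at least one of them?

6

The union of neighbours of {Alex, Dana, Zane, Hana, Priya} is {S1, S2, S3, S4, S5, S6}, which has 6 elements.
Since |N(S)| = 6 ≥ |S| = 5, Hall's condition holds for this subset.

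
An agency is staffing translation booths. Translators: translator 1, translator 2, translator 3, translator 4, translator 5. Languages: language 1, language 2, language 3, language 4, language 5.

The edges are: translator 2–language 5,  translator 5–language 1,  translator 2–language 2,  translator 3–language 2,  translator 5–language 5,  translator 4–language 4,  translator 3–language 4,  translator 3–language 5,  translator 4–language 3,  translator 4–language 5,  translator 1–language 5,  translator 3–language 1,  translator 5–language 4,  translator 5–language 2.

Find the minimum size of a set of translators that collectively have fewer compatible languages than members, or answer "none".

none

A matching saturating every translator exists, for instance translator 1→language 5, translator 2→language 2, translator 3→language 4, translator 4→language 3, translator 5→language 1.
By Hall's marriage theorem, this means |N(S)| ≥ |S| for every subset S, so no violating subset exists.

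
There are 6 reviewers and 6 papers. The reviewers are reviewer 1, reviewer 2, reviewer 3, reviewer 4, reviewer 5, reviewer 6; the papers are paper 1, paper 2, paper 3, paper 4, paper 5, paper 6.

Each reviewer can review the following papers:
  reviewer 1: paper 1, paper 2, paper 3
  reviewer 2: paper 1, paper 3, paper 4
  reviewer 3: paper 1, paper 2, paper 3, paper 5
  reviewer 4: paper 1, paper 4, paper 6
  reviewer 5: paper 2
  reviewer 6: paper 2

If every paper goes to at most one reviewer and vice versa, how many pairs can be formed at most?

5

One maximum matching: reviewer 1→paper 1, reviewer 2→paper 4, reviewer 3→paper 3, reviewer 4→paper 6, reviewer 5→paper 2.
The set {reviewer 5, reviewer 6} has only 1 neighbour ({paper 2}), so by Hall's theorem at most 5 of the 6 reviewers can be matched.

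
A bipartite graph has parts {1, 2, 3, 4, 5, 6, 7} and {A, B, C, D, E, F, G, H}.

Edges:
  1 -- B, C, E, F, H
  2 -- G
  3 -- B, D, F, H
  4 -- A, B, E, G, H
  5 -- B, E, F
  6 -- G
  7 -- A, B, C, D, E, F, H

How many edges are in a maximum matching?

For example, pair 1-H, 2-G, 3-F, 4-E, 5-B, 7-A.
The set {2, 6} has only 1 neighbour ({G}), so by Hall's theorem at most 6 of the 7 left vertices can be matched.

6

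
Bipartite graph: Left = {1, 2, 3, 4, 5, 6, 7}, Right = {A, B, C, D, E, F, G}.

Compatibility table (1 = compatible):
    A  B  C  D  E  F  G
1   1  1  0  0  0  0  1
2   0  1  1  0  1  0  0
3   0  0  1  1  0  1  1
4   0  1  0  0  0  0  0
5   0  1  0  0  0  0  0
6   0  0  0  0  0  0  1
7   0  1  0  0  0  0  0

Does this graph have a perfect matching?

The set {4, 5, 7} has only 1 neighbour ({B}), so by Hall's theorem at most 5 of the 7 left vertices can be matched.
Hence no matching covers every left vertex.

No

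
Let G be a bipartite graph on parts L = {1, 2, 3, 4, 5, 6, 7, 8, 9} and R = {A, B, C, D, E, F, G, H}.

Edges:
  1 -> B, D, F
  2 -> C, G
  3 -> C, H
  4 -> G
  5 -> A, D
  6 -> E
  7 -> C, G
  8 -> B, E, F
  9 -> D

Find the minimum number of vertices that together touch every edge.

8

The 8 edges 1–F, 2–C, 3–H, 4–G, 5–A, 6–E, 8–B, 9–D form a matching, so any vertex cover needs at least 8 vertices (one per matched edge).
Conversely {1, 3, 5, 6, 8, 9, C, G} meets every edge and has exactly 8 vertices, so 8 is optimal.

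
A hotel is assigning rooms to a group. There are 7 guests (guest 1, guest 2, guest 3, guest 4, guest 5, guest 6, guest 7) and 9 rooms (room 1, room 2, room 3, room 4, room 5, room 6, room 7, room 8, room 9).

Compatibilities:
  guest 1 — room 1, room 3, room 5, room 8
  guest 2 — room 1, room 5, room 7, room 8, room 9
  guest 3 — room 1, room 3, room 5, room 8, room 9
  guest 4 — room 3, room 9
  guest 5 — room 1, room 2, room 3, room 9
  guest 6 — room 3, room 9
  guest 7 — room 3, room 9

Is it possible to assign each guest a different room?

No

The set {guest 4, guest 6, guest 7} has only 2 neighbours ({room 3, room 9}), so by Hall's theorem at most 6 of the 7 guests can be matched.
Hence no matching covers every guest.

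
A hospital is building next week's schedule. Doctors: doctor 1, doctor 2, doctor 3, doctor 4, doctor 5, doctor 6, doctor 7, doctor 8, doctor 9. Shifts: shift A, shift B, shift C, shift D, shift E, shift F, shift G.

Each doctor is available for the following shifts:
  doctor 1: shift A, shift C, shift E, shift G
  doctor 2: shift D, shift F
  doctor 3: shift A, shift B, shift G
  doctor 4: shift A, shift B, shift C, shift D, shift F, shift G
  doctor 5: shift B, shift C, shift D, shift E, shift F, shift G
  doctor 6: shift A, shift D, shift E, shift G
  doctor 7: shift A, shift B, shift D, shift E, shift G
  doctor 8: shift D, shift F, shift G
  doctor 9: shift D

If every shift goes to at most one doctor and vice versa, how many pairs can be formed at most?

7

For example, pair doctor 1-shift A, doctor 2-shift D, doctor 3-shift B, doctor 4-shift F, doctor 5-shift C, doctor 6-shift E, doctor 7-shift G.
The set {doctor 1, doctor 2, doctor 3, doctor 4, doctor 5, doctor 6, doctor 7, doctor 8, doctor 9} has only 7 neighbours ({shift A, shift B, shift C, shift D, shift E, shift F, shift G}), so by Hall's theorem at most 7 of the 9 doctors can be matched.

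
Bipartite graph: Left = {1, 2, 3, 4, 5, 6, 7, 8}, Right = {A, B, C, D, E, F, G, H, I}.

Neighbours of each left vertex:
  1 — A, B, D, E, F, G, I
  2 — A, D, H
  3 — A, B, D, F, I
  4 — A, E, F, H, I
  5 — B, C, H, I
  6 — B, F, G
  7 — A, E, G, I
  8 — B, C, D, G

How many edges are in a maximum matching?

For example, pair 1→G, 2→D, 3→A, 4→E, 5→C, 6→F, 7→I, 8→B.
This saturates every left vertex, so 8 is the maximum.

8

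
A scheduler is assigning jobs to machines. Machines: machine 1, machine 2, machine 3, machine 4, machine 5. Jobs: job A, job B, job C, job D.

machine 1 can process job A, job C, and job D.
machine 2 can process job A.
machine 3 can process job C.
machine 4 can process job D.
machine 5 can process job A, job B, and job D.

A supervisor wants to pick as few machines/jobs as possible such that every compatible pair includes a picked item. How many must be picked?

A maximum matching has 4 edges (e.g. machine 1–job D, machine 2–job A, machine 3–job C, machine 5–job B).
By König's theorem the minimum vertex cover has the same size. One such cover is {machine 5, job A, job C, job D}.

4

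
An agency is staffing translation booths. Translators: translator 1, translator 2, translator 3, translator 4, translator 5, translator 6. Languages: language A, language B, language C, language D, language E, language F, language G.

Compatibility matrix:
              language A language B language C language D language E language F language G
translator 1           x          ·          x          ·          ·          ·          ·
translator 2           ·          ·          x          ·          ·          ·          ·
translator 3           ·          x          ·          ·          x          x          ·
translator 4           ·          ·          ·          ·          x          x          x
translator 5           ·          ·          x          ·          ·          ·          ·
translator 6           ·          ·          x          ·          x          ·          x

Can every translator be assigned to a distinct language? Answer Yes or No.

The set {translator 2, translator 5} has only 1 neighbour ({language C}), so by Hall's theorem at most 5 of the 6 translators can be matched.
Hence no matching covers every translator.

No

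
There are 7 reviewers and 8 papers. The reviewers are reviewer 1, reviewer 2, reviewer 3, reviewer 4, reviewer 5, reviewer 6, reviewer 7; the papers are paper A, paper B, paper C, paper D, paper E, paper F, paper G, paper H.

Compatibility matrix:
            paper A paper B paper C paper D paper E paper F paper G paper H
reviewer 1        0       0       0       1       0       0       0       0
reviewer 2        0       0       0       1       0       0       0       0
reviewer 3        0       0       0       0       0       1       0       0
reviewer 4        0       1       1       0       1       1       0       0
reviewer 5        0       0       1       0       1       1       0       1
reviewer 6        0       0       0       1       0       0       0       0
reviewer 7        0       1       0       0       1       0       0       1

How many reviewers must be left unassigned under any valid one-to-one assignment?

A valid assignment of size 5: reviewer 1→paper D, reviewer 3→paper F, reviewer 4→paper B, reviewer 5→paper H, reviewer 7→paper E.
The set {reviewer 1, reviewer 2, reviewer 6} has only 1 neighbour ({paper D}), so by Hall's theorem at most 5 of the 7 reviewers can be matched.
That matches 5 of the 7, leaving 2 unmatched; no matching can do better.

2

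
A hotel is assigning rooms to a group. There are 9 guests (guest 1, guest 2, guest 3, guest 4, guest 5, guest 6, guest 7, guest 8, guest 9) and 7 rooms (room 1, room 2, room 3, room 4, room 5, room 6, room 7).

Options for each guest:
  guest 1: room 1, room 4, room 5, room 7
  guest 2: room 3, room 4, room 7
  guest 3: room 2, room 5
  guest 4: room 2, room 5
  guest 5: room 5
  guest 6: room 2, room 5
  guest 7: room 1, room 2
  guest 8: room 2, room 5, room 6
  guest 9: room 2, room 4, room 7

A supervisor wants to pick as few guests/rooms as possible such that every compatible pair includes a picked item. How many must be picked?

A maximum matching has 7 edges (e.g. guest 1–room 4, guest 2–room 3, guest 3–room 2, guest 4–room 5, guest 7–room 1, guest 8–room 6, guest 9–room 7).
By König's theorem the minimum vertex cover has the same size. One such cover is {guest 1, guest 2, guest 7, guest 8, guest 9, room 2, room 5}.

7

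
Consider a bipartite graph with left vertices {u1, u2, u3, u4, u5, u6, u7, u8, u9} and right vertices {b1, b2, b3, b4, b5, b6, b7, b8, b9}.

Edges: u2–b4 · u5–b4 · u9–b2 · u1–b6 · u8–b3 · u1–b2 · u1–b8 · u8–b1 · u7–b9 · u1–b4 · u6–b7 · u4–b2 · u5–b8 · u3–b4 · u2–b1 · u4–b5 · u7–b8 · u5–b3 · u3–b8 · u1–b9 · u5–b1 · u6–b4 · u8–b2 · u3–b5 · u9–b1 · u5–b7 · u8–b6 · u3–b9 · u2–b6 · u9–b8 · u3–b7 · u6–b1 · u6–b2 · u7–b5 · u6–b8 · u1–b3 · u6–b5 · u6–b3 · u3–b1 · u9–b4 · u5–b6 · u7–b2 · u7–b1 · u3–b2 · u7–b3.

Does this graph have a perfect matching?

A valid assignment of size 9: u1→b6, u2→b4, u3→b7, u4→b2, u5→b1, u6→b5, u7→b9, u8→b3, u9→b8.
All 9 left vertices are covered.

Yes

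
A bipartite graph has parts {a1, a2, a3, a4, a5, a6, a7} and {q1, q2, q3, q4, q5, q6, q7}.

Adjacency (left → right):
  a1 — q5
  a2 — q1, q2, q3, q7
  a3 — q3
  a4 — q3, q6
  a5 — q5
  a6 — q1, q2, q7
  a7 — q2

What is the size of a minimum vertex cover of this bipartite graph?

{a2, a3, a4, a6, a7, q5} is a vertex cover of size 6: every edge has an endpoint in this set.
No smaller cover exists because a1–q5, a2–q1, a3–q3, a4–q6, a6–q7, a7–q2 is a matching of size 6, and a cover must include an endpoint of each of these disjoint edges (König's theorem).

6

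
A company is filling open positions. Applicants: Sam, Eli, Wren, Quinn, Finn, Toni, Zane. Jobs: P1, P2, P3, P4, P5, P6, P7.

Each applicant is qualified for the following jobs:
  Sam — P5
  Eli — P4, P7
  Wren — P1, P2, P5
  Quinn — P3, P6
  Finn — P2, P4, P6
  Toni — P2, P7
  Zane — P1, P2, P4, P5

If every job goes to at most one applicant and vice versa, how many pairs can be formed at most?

One maximum matching: Sam-P5, Eli-P4, Wren-P2, Quinn-P3, Finn-P6, Toni-P7, Zane-P1.
All 7 applicants are matched, so no larger matching exists.

7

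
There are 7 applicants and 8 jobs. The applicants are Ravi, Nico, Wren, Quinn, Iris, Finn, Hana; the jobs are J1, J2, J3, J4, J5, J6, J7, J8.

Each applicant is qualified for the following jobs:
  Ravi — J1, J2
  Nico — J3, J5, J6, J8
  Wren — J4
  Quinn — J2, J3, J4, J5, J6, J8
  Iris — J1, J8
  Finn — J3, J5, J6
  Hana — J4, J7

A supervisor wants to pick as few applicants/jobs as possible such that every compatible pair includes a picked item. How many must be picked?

A maximum matching has 7 edges (e.g. Ravi–J1, Nico–J6, Wren–J4, Quinn–J2, Iris–J8, Finn–J3, Hana–J7).
By König's theorem the minimum vertex cover has the same size. One such cover is {Ravi, Nico, Wren, Quinn, Iris, Finn, Hana}.

7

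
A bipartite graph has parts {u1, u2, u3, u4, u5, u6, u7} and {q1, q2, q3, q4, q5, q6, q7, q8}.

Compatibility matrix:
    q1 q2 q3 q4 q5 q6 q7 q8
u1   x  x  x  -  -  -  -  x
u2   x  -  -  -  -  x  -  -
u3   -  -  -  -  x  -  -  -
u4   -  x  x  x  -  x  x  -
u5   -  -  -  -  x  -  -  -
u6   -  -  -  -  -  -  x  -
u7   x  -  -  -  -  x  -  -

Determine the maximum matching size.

6

A valid assignment of size 6: u1-q8, u2-q1, u3-q5, u4-q4, u6-q7, u7-q6.
The set {u3, u5} has only 1 neighbour ({q5}), so by Hall's theorem at most 6 of the 7 left vertices can be matched.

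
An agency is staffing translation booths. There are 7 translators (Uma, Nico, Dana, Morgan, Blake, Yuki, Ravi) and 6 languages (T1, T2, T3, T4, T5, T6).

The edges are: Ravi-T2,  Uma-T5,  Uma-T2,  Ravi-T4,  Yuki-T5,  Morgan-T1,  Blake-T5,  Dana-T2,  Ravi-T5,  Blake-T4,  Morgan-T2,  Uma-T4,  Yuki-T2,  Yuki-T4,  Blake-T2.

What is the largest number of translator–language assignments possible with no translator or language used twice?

One maximum matching: Uma→T4, Dana→T2, Morgan→T1, Blake→T5.
The set {Uma, Nico, Dana, Blake, Yuki, Ravi} has only 3 neighbours ({T2, T4, T5}), so by Hall's theorem at most 4 of the 7 translators can be matched.

4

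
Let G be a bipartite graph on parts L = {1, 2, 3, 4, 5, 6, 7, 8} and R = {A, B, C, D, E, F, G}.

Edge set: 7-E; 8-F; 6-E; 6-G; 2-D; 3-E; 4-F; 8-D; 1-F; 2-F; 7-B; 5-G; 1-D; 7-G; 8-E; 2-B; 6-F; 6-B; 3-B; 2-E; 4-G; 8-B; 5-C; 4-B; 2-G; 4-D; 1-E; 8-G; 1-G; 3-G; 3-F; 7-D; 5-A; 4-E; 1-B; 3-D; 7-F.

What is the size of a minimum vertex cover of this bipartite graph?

The 6 edges 1–D, 2–G, 3–F, 4–E, 5–C, 6–B form a matching, so any vertex cover needs at least 6 vertices (one per matched edge).
Conversely {5, B, D, E, F, G} meets every edge and has exactly 6 vertices, so 6 is optimal.

6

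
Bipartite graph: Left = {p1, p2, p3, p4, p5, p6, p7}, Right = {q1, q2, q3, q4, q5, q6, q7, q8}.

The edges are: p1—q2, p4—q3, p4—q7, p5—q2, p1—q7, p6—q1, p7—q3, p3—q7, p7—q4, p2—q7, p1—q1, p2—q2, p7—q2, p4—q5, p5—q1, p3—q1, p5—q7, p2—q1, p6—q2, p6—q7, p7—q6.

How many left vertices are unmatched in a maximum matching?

2

For example, pair p1–q2, p2–q1, p3–q7, p4–q5, p7–q6.
The set {p1, p2, p3, p5, p6} has only 3 neighbours ({q1, q2, q7}), so by Hall's theorem at most 5 of the 7 left vertices can be matched.
That matches 5 of the 7, leaving 2 unmatched; no matching can do better.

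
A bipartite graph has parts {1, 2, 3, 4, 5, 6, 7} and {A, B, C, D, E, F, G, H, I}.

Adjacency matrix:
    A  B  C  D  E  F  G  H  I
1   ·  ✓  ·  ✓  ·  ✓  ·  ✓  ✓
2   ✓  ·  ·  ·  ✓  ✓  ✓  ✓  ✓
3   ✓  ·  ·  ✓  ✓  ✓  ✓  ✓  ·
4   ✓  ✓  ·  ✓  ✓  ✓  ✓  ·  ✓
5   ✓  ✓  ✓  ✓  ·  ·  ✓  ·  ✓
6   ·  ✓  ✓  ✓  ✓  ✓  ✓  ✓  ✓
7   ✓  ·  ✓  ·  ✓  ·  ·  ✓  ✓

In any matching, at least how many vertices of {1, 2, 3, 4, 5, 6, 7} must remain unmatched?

One maximum matching: 1→H, 2→I, 3→F, 4→B, 5→G, 6→E, 7→A.
All 7 left vertices are matched, so no larger matching exists.
That matches 7 of the 7, leaving 0 unmatched; no matching can do better.

0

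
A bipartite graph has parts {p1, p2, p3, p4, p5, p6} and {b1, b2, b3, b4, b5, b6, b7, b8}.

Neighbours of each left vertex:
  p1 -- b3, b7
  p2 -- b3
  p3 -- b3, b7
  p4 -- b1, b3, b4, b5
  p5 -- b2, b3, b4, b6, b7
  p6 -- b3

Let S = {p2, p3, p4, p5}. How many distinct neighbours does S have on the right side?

The union of neighbours of {p2, p3, p4, p5} is {b1, b2, b3, b4, b5, b6, b7}, which has 7 elements.
Since |N(S)| = 7 ≥ |S| = 4, Hall's condition holds for this subset.

7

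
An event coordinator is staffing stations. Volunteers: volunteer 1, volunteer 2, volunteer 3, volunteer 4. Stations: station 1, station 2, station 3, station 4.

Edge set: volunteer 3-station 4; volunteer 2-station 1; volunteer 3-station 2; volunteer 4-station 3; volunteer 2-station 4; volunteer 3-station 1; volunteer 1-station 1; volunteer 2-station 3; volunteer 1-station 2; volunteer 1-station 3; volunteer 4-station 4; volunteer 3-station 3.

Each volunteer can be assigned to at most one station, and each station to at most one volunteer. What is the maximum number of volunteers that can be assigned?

One maximum matching: volunteer 1–station 2, volunteer 2–station 1, volunteer 3–station 4, volunteer 4–station 3.
This saturates every volunteer, so 4 is the maximum.

4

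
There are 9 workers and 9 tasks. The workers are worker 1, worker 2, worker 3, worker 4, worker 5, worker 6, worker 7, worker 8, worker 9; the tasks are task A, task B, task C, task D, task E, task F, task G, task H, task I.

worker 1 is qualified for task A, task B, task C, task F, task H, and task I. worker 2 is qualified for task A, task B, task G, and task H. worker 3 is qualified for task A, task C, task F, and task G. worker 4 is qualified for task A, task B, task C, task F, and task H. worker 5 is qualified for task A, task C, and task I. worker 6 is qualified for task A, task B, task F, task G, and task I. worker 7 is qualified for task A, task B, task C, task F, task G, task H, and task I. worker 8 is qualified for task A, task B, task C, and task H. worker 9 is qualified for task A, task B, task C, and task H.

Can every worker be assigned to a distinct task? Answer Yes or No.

No

The set {worker 1, worker 2, worker 3, worker 4, worker 5, worker 6, worker 7, worker 8, worker 9} has only 7 neighbours ({task A, task B, task C, task F, task G, task H, task I}), so by Hall's theorem at most 7 of the 9 workers can be matched.
Hence no matching covers every worker.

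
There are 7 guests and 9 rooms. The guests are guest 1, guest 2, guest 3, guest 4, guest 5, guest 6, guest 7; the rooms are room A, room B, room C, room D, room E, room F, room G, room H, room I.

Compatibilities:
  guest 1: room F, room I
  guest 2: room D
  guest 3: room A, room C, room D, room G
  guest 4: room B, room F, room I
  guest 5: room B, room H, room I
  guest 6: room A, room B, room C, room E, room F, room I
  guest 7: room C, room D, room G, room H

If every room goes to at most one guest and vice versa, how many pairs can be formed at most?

7

A valid assignment of size 7: guest 1→room F, guest 2→room D, guest 3→room C, guest 4→room B, guest 5→room H, guest 6→room I, guest 7→room G.
All 7 guests are matched, so no larger matching exists.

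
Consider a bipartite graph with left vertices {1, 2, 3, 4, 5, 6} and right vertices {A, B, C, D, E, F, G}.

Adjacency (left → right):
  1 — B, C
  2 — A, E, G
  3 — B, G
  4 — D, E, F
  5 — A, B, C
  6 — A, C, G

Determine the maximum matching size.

6

A valid assignment of size 6: 1–B, 2–E, 3–G, 4–D, 5–A, 6–C.
All 6 left vertices are matched, so no larger matching exists.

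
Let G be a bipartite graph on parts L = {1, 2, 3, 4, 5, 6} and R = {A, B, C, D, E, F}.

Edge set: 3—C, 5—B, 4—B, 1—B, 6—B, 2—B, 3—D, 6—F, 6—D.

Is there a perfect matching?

The set {1, 2, 4, 5} has only 1 neighbour ({B}), so by Hall's theorem at most 3 of the 6 left vertices can be matched.
Hence no matching covers every left vertex.

No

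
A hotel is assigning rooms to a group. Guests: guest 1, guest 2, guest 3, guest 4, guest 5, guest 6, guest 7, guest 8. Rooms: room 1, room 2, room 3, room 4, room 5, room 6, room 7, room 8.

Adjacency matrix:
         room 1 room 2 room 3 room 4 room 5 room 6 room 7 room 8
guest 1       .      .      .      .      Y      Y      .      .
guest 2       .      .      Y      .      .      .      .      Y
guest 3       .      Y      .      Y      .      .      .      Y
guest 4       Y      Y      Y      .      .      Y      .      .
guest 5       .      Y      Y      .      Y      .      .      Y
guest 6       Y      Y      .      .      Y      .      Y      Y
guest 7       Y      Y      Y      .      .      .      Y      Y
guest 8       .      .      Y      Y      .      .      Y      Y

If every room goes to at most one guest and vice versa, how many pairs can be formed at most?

A valid assignment of size 8: guest 1–room 6, guest 2–room 3, guest 3–room 4, guest 4–room 1, guest 5–room 2, guest 6–room 5, guest 7–room 8, guest 8–room 7.
This saturates every guest, so 8 is the maximum.

8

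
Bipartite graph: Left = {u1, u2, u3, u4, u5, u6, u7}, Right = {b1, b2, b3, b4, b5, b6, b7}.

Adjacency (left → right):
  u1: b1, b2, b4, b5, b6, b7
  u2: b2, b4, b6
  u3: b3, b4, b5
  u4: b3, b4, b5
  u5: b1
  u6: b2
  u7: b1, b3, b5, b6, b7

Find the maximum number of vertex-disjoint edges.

For example, pair u1–b5, u2–b6, u3–b4, u4–b3, u5–b1, u6–b2, u7–b7.
All 7 left vertices are matched, so no larger matching exists.

7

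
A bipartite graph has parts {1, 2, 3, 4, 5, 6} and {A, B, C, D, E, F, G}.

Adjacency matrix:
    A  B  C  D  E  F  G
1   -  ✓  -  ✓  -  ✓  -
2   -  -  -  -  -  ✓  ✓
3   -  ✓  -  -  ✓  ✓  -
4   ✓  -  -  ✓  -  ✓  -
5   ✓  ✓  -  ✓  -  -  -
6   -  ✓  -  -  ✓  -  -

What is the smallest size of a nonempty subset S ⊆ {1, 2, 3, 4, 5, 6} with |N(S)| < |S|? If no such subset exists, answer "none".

none

A matching saturating every left vertex exists, for instance 1→F, 2→G, 3→E, 4→A, 5→D, 6→B.
By Hall's marriage theorem, this means |N(S)| ≥ |S| for every subset S, so no violating subset exists.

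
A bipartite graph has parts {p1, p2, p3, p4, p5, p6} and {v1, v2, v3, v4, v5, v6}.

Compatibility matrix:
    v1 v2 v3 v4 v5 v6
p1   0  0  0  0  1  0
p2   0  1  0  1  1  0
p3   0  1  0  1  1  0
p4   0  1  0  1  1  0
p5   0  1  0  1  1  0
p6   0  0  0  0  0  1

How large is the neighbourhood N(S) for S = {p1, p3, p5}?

The union of neighbours of {p1, p3, p5} is {v2, v4, v5}, which has 3 elements.
Since |N(S)| = 3 ≥ |S| = 3, Hall's condition holds for this subset.

3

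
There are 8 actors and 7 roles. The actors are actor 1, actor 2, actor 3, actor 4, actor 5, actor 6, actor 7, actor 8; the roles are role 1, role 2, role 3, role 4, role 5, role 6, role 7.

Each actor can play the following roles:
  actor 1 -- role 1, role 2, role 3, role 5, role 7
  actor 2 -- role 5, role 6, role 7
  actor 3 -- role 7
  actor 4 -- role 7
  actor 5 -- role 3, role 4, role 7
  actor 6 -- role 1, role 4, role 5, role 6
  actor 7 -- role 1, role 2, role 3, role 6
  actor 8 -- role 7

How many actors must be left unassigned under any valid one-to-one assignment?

One maximum matching: actor 1–role 1, actor 2–role 6, actor 3–role 7, actor 5–role 4, actor 6–role 5, actor 7–role 3.
The set {actor 3, actor 4, actor 8} has only 1 neighbour ({role 7}), so by Hall's theorem at most 6 of the 8 actors can be matched.
That matches 6 of the 8, leaving 2 unmatched; no matching can do better.

2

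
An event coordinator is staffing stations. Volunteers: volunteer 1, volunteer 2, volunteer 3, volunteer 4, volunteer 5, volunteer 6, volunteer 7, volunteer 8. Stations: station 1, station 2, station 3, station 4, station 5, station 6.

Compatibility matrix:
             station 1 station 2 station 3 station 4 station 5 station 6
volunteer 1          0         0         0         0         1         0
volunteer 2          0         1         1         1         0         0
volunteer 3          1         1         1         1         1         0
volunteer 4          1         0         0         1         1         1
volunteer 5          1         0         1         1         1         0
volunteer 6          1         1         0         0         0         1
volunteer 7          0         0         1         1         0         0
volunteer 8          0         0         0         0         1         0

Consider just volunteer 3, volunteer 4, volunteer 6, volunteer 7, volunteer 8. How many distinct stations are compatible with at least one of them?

6

The union of neighbours of {volunteer 3, volunteer 4, volunteer 6, volunteer 7, volunteer 8} is {station 1, station 2, station 3, station 4, station 5, station 6}, which has 6 elements.
Since |N(S)| = 6 ≥ |S| = 5, Hall's condition holds for this subset.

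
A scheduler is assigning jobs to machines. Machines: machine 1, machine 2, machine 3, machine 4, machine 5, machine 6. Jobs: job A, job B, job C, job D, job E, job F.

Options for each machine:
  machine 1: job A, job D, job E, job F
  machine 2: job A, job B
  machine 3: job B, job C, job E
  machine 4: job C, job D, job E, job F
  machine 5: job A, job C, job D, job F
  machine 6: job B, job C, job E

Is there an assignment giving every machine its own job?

One maximum matching: machine 1→job D, machine 2→job A, machine 3→job B, machine 4→job C, machine 5→job F, machine 6→job E.
Every machine is matched, so this is a perfect matching.

Yes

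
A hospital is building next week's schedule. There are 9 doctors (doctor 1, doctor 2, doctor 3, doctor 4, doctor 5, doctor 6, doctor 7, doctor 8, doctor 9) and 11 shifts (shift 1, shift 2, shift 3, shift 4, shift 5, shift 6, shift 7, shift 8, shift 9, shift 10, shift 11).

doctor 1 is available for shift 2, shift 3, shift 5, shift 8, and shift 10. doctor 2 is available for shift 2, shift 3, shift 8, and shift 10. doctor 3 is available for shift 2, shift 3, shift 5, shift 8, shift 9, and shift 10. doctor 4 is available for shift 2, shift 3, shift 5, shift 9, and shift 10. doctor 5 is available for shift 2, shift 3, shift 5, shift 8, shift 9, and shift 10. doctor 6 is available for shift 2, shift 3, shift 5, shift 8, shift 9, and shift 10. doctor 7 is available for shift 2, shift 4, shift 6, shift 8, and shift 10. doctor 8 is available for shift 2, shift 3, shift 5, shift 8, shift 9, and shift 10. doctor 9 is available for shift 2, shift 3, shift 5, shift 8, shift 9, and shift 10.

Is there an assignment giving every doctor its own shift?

No

The set {doctor 1, doctor 2, doctor 3, doctor 4, doctor 5, doctor 6, doctor 8, doctor 9} has only 6 neighbours ({shift 10, shift 2, shift 3, shift 5, shift 8, shift 9}), so by Hall's theorem at most 7 of the 9 doctors can be matched.
Hence no matching covers every doctor.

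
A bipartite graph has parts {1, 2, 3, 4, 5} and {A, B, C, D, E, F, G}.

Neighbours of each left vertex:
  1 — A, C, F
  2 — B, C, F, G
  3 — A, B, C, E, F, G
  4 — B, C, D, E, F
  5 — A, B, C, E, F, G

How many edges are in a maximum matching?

For example, pair 1–F, 2–B, 3–A, 4–E, 5–G.
All 5 left vertices are matched, so no larger matching exists.

5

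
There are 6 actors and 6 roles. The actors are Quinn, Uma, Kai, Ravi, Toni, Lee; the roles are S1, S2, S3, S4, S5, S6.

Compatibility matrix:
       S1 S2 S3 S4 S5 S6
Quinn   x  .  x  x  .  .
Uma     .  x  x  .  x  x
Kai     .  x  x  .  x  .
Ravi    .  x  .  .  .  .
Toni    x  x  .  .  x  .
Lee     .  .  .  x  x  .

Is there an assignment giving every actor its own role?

One maximum matching: Quinn→S3, Uma→S6, Kai→S5, Ravi→S2, Toni→S1, Lee→S4.
All 6 actors are covered.

Yes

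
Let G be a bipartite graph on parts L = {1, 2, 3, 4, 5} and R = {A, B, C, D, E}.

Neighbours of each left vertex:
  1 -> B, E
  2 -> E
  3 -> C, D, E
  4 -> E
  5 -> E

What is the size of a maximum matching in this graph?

For example, pair 1–B, 2–E, 3–C.
The set {2, 4, 5} has only 1 neighbour ({E}), so by Hall's theorem at most 3 of the 5 left vertices can be matched.

3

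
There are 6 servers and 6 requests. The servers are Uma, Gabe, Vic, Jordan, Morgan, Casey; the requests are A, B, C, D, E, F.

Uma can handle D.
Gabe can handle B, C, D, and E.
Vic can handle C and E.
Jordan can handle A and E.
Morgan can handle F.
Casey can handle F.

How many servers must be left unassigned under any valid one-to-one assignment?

A valid assignment of size 5: Uma→D, Gabe→B, Vic→C, Jordan→E, Morgan→F.
The set {Morgan, Casey} has only 1 neighbour ({F}), so by Hall's theorem at most 5 of the 6 servers can be matched.
That matches 5 of the 6, leaving 1 unmatched; no matching can do better.

1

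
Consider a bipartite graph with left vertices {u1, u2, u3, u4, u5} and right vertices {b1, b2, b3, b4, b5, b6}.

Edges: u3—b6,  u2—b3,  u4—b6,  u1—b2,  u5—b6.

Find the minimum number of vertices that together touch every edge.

3

{u1, u2, b6} is a vertex cover of size 3: every edge has an endpoint in this set.
No smaller cover exists because u1–b2, u2–b3, u3–b6 is a matching of size 3, and a cover must include an endpoint of each of these disjoint edges (König's theorem).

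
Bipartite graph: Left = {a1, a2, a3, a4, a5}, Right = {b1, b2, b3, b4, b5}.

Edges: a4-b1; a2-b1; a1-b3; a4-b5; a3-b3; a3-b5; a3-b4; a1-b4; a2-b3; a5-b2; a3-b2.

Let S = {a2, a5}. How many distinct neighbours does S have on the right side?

3

The union of neighbours of {a2, a5} is {b1, b2, b3}, which has 3 elements.
Since |N(S)| = 3 ≥ |S| = 2, Hall's condition holds for this subset.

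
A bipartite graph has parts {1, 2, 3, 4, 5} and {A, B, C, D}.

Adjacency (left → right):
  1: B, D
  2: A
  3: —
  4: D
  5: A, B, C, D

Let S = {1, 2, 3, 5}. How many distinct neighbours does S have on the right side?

The union of neighbours of {1, 2, 3, 5} is {A, B, C, D}, which has 4 elements.
Since |N(S)| = 4 ≥ |S| = 4, Hall's condition holds for this subset.

4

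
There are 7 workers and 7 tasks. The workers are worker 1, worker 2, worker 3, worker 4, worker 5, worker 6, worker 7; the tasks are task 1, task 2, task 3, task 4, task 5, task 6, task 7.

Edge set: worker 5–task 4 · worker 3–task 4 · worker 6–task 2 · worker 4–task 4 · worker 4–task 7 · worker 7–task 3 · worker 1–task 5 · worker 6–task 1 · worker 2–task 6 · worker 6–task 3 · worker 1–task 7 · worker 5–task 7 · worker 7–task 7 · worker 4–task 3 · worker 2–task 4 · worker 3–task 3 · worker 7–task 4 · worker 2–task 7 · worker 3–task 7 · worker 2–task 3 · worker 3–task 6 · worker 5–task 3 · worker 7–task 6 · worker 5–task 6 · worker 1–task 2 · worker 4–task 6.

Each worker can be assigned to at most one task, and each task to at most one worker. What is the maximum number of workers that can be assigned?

For example, pair worker 1-task 5, worker 2-task 3, worker 3-task 4, worker 4-task 6, worker 5-task 7, worker 6-task 2.
The set {worker 2, worker 3, worker 4, worker 5, worker 7} has only 4 neighbours ({task 3, task 4, task 6, task 7}), so by Hall's theorem at most 6 of the 7 workers can be matched.

6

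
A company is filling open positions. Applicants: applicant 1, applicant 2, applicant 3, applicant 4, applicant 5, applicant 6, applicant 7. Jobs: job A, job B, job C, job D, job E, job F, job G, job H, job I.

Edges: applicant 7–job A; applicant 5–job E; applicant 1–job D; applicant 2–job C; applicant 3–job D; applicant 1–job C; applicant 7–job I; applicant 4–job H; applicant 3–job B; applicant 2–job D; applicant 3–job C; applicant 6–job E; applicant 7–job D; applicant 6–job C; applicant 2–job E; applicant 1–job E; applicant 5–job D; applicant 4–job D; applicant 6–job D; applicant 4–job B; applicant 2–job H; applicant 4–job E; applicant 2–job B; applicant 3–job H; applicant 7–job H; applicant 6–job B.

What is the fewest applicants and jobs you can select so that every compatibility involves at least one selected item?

The 6 edges applicant 1–job C, applicant 2–job B, applicant 3–job H, applicant 4–job E, applicant 5–job D, applicant 7–job A form a matching, so any vertex cover needs at least 6 vertices (one per matched edge).
Conversely {applicant 7, job B, job C, job D, job E, job H} meets every edge and has exactly 6 vertices, so 6 is optimal.

6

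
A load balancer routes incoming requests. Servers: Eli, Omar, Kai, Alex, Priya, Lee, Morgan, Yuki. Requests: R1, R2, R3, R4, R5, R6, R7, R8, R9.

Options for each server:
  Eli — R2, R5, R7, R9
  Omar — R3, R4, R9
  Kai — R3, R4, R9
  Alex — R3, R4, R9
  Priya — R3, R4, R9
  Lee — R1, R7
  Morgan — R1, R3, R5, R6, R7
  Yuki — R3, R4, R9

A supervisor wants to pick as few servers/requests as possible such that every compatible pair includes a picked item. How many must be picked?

6

{Eli, Lee, Morgan, R3, R4, R9} is a vertex cover of size 6: every edge has an endpoint in this set.
No smaller cover exists because Eli–R5, Omar–R3, Kai–R9, Alex–R4, Lee–R7, Morgan–R6 is a matching of size 6, and a cover must include an endpoint of each of these disjoint edges (König's theorem).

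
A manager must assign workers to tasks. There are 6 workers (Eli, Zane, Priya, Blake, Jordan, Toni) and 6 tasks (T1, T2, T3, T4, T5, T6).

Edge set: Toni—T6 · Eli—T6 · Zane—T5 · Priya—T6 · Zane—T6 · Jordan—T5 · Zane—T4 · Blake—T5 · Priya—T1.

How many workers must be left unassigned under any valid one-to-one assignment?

2

One maximum matching: Eli-T6, Zane-T4, Priya-T1, Blake-T5.
The set {Eli, Blake, Jordan, Toni} has only 2 neighbours ({T5, T6}), so by Hall's theorem at most 4 of the 6 workers can be matched.
That matches 4 of the 6, leaving 2 unmatched; no matching can do better.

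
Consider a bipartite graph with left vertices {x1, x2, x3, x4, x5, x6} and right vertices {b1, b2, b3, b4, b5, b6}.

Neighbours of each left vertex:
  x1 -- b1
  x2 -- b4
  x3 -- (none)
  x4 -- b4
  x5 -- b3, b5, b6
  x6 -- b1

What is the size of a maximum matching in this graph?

For example, pair x1→b1, x2→b4, x5→b3.
The set {x1, x2, x3, x4, x6} has only 2 neighbours ({b1, b4}), so by Hall's theorem at most 3 of the 6 left vertices can be matched.

3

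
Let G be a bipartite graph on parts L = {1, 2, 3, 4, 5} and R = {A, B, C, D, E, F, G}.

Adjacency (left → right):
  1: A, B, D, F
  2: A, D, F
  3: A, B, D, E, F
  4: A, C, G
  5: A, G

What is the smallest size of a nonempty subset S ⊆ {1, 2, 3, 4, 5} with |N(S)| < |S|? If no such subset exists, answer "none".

none

A matching saturating every left vertex exists, for instance 1→B, 2→F, 3→A, 4→C, 5→G.
By Hall's marriage theorem, this means |N(S)| ≥ |S| for every subset S, so no violating subset exists.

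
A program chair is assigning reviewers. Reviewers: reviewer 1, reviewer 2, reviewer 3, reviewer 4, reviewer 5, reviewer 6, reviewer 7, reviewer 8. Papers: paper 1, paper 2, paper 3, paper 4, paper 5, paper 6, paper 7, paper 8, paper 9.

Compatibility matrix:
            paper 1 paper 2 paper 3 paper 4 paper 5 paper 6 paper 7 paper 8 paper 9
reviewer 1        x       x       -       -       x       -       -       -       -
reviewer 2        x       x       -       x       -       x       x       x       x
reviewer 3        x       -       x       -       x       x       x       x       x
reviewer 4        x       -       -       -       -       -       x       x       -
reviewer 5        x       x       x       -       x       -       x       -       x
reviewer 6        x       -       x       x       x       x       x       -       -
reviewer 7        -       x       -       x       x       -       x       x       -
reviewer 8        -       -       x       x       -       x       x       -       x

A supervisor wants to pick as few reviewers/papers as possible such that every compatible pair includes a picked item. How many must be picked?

A maximum matching has 8 edges (e.g. reviewer 1–paper 1, reviewer 2–paper 2, reviewer 3–paper 9, reviewer 4–paper 7, reviewer 5–paper 3, reviewer 6–paper 4, reviewer 7–paper 5, reviewer 8–paper 6).
By König's theorem the minimum vertex cover has the same size. One such cover is {reviewer 1, reviewer 2, reviewer 3, reviewer 4, reviewer 5, reviewer 6, reviewer 7, reviewer 8}.

8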